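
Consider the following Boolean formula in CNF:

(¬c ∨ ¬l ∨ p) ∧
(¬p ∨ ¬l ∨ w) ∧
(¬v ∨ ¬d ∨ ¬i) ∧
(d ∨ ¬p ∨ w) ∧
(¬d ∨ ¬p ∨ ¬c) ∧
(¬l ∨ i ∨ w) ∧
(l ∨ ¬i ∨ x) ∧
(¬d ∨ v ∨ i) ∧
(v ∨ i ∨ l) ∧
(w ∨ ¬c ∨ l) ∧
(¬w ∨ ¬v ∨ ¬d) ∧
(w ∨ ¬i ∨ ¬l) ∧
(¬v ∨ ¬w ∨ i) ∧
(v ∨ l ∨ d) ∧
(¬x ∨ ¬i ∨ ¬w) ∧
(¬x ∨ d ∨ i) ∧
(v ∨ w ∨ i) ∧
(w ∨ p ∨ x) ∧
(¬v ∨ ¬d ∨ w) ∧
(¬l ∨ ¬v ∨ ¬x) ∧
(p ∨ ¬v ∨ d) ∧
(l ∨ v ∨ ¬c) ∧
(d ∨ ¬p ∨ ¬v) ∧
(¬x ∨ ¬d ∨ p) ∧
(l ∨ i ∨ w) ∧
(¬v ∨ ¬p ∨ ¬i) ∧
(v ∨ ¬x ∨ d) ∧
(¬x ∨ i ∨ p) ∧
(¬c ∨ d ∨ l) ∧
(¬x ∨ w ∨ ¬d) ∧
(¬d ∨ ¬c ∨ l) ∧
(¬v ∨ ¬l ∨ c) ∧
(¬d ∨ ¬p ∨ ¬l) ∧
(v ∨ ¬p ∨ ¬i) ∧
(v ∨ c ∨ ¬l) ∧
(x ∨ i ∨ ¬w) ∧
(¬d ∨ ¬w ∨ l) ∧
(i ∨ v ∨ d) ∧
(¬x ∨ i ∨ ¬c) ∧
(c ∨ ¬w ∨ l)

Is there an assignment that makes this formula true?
No

No, the formula is not satisfiable.

No assignment of truth values to the variables can make all 40 clauses true simultaneously.

The formula is UNSAT (unsatisfiable).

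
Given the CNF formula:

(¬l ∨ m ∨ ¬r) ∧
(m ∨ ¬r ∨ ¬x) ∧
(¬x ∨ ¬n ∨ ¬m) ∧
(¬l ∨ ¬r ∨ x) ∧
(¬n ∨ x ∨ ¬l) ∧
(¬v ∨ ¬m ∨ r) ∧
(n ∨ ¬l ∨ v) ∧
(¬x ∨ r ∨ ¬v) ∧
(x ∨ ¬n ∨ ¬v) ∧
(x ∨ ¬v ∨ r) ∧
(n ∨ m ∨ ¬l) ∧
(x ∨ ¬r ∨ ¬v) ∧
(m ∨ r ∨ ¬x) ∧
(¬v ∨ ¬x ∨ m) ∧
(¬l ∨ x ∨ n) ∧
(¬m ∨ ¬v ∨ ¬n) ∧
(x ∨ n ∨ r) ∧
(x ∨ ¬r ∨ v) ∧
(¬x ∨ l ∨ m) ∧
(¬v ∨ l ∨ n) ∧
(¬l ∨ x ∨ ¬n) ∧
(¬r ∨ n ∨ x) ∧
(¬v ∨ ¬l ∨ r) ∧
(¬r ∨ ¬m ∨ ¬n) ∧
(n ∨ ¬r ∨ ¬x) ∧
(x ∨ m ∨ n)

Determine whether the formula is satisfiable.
Yes

Yes, the formula is satisfiable.

One satisfying assignment is: n=False, x=True, r=False, l=False, v=False, m=True

Verification: With this assignment, all 26 clauses evaluate to true.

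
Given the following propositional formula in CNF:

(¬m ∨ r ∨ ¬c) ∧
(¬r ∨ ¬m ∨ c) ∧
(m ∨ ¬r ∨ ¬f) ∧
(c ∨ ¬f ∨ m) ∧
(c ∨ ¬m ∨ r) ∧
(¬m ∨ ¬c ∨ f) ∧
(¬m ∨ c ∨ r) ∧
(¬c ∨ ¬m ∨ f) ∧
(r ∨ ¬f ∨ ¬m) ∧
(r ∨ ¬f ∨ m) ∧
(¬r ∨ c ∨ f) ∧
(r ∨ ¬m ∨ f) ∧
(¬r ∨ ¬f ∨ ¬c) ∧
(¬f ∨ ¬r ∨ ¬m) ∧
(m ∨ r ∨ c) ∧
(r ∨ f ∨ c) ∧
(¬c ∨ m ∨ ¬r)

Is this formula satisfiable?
Yes

Yes, the formula is satisfiable.

One satisfying assignment is: r=False, f=False, c=True, m=False

Verification: With this assignment, all 17 clauses evaluate to true.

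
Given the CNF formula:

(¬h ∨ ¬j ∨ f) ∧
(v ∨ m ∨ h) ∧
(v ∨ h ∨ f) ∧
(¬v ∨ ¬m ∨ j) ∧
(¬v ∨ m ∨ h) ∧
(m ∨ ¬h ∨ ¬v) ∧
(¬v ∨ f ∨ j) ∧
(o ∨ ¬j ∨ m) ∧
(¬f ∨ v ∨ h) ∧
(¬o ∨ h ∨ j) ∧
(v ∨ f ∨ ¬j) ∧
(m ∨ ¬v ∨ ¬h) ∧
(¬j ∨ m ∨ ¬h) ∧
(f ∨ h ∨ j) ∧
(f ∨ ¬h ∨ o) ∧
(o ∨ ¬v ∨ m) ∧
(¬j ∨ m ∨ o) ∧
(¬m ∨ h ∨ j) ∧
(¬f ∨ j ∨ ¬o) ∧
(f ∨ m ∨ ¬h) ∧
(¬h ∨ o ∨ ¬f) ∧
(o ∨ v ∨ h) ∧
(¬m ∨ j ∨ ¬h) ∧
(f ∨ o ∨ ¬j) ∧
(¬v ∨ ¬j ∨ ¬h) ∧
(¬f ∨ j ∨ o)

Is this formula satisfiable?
Yes

Yes, the formula is satisfiable.

One satisfying assignment is: v=True, h=False, m=True, j=True, f=False, o=True

Verification: With this assignment, all 26 clauses evaluate to true.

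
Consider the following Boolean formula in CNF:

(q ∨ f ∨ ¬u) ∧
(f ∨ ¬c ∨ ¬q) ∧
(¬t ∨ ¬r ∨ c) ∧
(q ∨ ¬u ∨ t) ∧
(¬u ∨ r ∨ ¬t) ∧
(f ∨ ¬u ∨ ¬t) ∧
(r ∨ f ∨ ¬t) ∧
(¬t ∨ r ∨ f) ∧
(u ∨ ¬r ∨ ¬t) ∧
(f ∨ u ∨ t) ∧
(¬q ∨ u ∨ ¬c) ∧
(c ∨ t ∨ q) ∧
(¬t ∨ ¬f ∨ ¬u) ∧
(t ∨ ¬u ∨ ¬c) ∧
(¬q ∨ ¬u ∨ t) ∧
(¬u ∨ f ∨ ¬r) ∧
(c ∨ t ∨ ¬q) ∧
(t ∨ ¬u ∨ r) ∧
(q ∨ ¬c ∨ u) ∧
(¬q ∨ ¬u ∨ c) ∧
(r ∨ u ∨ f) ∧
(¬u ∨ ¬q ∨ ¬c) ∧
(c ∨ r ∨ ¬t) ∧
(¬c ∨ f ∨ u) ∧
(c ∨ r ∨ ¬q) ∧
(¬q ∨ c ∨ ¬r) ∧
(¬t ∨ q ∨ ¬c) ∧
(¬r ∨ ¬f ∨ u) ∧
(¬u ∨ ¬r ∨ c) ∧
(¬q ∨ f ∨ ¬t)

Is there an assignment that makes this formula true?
No

No, the formula is not satisfiable.

No assignment of truth values to the variables can make all 30 clauses true simultaneously.

The formula is UNSAT (unsatisfiable).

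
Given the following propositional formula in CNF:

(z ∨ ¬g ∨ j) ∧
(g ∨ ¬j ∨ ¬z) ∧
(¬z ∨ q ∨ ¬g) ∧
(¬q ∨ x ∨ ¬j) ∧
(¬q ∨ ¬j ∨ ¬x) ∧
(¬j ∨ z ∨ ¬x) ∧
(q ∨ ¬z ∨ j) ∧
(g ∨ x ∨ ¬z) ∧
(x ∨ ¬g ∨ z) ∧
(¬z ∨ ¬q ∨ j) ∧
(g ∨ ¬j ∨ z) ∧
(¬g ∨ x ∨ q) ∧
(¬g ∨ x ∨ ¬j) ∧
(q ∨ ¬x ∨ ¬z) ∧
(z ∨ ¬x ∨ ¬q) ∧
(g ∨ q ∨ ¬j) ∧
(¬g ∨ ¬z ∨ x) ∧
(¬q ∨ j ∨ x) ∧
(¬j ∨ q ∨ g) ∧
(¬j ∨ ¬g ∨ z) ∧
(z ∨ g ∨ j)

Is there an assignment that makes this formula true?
No

No, the formula is not satisfiable.

No assignment of truth values to the variables can make all 21 clauses true simultaneously.

The formula is UNSAT (unsatisfiable).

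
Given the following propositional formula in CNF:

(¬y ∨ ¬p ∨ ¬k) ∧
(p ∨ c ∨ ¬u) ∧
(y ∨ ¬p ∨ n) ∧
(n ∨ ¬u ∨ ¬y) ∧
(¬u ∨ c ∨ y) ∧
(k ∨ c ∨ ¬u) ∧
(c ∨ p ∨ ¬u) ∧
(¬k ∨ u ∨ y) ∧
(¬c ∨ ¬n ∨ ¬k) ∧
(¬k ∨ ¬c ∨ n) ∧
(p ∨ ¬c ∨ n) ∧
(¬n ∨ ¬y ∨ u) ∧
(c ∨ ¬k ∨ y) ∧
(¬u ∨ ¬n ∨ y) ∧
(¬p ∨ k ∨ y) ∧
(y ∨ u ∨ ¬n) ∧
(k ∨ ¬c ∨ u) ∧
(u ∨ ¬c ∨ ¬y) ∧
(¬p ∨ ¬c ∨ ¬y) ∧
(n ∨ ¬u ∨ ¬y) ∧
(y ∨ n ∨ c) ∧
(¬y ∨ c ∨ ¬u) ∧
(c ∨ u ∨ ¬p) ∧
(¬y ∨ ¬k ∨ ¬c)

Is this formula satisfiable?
Yes

Yes, the formula is satisfiable.

One satisfying assignment is: n=False, p=False, k=False, u=False, y=True, c=False

Verification: With this assignment, all 24 clauses evaluate to true.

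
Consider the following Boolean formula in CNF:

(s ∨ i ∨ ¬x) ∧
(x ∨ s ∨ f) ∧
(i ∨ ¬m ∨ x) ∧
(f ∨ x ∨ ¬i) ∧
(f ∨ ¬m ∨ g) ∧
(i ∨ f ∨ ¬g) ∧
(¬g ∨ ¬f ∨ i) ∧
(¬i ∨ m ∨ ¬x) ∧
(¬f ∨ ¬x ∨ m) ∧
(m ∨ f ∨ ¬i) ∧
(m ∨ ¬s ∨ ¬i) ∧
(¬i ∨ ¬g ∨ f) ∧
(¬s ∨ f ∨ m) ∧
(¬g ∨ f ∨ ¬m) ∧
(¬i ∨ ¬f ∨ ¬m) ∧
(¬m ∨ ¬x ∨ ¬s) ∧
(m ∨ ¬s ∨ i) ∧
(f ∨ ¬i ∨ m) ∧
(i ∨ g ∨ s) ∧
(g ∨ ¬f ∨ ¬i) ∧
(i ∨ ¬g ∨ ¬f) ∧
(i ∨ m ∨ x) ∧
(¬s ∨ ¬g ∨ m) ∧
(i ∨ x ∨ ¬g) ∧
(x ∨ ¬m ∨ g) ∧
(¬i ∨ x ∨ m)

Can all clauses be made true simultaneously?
No

No, the formula is not satisfiable.

No assignment of truth values to the variables can make all 26 clauses true simultaneously.

The formula is UNSAT (unsatisfiable).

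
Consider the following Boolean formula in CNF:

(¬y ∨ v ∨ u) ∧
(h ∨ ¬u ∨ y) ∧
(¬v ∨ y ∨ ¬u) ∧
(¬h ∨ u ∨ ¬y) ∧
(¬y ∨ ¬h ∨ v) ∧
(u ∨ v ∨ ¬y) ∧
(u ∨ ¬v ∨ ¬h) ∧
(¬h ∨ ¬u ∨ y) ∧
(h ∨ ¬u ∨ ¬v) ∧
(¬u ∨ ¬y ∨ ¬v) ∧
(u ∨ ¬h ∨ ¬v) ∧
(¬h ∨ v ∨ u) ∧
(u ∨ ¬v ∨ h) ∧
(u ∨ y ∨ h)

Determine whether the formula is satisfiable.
Yes

Yes, the formula is satisfiable.

One satisfying assignment is: h=False, u=True, v=False, y=True

Verification: With this assignment, all 14 clauses evaluate to true.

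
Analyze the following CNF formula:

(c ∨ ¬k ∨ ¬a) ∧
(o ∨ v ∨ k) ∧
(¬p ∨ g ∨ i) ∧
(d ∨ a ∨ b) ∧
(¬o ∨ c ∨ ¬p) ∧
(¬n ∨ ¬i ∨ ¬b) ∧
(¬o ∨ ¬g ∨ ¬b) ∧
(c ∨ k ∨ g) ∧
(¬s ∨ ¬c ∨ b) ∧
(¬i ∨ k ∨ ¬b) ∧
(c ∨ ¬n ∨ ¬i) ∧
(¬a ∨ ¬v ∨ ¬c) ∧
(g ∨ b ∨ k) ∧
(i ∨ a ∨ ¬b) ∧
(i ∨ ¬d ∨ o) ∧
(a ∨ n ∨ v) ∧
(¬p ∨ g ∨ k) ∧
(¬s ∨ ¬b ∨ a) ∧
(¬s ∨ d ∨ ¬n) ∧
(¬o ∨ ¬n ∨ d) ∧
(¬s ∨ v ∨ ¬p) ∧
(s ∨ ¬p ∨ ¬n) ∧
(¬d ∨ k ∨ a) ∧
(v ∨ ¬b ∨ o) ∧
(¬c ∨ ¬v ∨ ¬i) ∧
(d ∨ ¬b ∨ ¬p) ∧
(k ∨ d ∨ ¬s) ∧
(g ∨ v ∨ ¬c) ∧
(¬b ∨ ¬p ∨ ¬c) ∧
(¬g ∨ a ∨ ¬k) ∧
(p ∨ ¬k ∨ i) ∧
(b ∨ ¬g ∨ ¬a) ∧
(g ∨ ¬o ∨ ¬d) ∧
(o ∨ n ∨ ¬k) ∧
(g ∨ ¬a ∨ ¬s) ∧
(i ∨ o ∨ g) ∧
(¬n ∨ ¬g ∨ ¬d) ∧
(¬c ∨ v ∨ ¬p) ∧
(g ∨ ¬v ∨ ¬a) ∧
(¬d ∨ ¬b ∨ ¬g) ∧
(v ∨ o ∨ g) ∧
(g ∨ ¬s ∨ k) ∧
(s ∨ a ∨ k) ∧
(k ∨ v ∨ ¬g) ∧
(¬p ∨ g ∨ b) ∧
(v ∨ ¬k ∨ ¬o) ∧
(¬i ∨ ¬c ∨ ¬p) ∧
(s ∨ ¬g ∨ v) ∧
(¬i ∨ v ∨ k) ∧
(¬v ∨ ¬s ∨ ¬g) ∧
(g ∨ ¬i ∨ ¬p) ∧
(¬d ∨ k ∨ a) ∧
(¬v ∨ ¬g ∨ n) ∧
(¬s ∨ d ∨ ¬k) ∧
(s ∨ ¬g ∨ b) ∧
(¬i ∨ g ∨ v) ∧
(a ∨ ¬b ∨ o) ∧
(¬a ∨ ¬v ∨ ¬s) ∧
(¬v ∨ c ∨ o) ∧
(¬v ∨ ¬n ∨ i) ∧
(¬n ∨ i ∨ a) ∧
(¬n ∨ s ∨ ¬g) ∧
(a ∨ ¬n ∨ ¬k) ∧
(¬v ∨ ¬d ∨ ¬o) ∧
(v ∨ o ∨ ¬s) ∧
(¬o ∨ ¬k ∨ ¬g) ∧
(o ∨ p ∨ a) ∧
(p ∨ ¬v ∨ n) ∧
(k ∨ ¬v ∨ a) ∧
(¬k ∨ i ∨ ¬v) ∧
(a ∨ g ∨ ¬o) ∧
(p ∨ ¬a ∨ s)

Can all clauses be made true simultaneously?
No

No, the formula is not satisfiable.

No assignment of truth values to the variables can make all 72 clauses true simultaneously.

The formula is UNSAT (unsatisfiable).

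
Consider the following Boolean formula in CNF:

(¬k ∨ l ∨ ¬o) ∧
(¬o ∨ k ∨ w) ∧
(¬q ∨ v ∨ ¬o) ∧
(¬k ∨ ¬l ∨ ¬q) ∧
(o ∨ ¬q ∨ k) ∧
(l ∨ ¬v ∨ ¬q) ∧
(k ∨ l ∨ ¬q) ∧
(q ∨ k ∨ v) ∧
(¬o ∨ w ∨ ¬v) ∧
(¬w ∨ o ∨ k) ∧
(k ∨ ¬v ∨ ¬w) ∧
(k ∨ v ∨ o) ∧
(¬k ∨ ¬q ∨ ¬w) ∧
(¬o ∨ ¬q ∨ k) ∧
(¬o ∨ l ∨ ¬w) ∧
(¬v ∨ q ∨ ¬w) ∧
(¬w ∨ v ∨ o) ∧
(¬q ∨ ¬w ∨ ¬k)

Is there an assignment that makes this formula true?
Yes

Yes, the formula is satisfiable.

One satisfying assignment is: v=False, k=True, w=False, o=False, q=False, l=False

Verification: With this assignment, all 18 clauses evaluate to true.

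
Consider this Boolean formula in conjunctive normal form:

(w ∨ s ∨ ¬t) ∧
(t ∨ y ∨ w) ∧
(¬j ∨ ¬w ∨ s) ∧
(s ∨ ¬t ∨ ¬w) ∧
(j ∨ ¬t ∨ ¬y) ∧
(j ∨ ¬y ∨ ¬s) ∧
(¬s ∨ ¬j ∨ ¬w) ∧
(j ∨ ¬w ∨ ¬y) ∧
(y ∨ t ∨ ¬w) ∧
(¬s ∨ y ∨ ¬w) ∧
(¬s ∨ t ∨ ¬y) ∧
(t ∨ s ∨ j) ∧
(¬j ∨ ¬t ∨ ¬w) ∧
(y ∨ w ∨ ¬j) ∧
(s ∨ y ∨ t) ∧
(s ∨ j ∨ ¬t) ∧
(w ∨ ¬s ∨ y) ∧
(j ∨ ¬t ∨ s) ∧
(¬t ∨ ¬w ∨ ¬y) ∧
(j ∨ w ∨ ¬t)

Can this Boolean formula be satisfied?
Yes

Yes, the formula is satisfiable.

One satisfying assignment is: s=False, w=False, t=False, j=True, y=True

Verification: With this assignment, all 20 clauses evaluate to true.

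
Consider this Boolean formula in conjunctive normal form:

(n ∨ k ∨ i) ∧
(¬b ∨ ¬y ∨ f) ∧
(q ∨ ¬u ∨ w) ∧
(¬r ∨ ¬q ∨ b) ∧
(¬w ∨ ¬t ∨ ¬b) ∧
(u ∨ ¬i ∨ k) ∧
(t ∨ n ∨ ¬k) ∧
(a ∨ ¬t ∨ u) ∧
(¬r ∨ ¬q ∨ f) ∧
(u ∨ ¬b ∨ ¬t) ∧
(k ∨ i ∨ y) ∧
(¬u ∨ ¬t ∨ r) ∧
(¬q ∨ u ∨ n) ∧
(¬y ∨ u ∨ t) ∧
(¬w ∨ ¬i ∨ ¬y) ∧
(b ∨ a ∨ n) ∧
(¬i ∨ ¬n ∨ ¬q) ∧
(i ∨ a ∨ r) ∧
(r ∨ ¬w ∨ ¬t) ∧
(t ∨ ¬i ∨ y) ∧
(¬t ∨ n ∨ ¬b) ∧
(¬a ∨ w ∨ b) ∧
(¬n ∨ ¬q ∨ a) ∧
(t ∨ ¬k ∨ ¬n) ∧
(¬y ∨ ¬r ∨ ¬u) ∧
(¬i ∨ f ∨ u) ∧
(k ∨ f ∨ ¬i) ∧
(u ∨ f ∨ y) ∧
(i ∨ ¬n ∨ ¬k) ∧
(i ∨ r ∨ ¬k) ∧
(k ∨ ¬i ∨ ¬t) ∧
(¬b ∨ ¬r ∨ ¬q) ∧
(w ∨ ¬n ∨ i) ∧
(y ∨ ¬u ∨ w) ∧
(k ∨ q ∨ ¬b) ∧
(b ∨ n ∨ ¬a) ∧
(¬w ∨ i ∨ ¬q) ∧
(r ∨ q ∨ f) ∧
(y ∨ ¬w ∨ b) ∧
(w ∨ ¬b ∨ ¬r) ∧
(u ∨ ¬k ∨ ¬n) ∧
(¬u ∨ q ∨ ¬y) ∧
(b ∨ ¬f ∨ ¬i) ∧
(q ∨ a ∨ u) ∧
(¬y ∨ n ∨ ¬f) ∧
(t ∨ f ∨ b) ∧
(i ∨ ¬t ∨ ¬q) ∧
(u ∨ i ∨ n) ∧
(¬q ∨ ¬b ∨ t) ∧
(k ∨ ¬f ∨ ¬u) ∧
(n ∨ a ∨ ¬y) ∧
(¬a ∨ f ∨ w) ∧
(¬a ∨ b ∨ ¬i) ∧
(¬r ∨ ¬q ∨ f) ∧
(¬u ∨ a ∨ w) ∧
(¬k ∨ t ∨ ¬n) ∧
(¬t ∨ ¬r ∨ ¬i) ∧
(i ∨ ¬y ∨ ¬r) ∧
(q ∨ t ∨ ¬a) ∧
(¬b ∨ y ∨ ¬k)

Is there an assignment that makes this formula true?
No

No, the formula is not satisfiable.

No assignment of truth values to the variables can make all 60 clauses true simultaneously.

The formula is UNSAT (unsatisfiable).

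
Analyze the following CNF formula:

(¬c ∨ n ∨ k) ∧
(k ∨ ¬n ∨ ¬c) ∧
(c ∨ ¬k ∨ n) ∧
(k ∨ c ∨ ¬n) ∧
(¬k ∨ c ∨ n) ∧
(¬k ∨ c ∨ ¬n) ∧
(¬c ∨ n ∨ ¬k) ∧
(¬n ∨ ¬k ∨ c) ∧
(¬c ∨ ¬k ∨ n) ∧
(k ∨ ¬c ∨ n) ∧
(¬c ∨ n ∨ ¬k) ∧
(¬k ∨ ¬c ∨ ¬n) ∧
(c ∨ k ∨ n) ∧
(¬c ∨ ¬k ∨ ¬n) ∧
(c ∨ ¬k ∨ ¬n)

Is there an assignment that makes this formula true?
No

No, the formula is not satisfiable.

No assignment of truth values to the variables can make all 15 clauses true simultaneously.

The formula is UNSAT (unsatisfiable).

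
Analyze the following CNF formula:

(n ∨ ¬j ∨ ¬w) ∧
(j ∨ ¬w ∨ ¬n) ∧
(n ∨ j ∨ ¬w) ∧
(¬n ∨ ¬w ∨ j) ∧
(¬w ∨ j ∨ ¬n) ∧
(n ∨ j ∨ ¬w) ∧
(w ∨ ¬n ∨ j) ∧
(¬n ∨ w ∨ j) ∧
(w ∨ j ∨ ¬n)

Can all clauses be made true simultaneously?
Yes

Yes, the formula is satisfiable.

One satisfying assignment is: n=False, j=False, w=False

Verification: With this assignment, all 9 clauses evaluate to true.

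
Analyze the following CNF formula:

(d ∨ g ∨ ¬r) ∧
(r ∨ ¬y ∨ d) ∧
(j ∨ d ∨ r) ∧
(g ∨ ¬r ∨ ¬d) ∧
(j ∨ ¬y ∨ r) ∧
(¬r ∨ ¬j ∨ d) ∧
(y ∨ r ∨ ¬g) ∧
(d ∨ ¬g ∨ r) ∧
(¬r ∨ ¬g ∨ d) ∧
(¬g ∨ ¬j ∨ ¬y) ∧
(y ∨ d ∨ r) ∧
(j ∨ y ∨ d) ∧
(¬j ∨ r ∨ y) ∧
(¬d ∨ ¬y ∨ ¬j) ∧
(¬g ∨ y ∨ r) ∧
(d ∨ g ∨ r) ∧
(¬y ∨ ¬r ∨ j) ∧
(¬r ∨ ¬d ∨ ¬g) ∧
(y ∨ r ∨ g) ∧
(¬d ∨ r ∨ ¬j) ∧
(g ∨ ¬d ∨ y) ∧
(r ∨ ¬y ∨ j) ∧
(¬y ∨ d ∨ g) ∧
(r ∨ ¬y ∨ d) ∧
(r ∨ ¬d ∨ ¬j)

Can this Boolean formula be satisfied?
No

No, the formula is not satisfiable.

No assignment of truth values to the variables can make all 25 clauses true simultaneously.

The formula is UNSAT (unsatisfiable).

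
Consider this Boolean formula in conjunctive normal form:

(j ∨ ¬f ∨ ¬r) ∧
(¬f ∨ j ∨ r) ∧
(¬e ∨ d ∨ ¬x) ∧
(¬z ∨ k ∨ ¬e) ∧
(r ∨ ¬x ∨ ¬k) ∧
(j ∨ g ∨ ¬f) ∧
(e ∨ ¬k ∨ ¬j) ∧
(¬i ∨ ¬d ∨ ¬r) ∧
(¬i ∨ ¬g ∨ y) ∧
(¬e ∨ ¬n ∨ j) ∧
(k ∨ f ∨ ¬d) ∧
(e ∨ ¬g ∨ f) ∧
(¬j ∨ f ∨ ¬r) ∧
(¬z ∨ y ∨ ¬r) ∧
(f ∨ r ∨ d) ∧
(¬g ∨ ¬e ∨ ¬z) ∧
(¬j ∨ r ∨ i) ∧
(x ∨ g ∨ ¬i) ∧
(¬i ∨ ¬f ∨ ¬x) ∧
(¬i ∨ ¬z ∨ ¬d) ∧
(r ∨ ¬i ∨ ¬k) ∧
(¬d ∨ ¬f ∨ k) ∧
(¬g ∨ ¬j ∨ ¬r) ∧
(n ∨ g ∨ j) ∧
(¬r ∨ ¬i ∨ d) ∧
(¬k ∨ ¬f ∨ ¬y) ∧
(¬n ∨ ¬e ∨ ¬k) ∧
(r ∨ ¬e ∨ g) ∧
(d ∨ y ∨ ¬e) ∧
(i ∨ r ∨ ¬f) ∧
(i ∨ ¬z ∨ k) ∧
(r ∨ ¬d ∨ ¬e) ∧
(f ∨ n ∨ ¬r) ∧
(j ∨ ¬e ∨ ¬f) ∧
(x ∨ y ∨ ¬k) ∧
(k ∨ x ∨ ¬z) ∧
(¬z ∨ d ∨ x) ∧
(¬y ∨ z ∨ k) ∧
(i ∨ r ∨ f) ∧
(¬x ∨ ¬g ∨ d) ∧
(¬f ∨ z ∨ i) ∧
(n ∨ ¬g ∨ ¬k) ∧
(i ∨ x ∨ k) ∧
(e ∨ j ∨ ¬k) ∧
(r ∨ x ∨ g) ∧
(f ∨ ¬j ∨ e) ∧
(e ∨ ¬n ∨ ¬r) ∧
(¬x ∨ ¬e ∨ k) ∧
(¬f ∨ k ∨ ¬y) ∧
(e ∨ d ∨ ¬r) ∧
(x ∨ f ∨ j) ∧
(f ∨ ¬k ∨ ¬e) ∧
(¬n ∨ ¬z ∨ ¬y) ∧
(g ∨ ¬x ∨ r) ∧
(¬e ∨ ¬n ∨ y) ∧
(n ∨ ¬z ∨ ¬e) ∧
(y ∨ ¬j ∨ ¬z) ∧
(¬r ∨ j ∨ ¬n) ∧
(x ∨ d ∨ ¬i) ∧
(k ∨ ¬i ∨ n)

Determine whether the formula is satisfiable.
No

No, the formula is not satisfiable.

No assignment of truth values to the variables can make all 60 clauses true simultaneously.

The formula is UNSAT (unsatisfiable).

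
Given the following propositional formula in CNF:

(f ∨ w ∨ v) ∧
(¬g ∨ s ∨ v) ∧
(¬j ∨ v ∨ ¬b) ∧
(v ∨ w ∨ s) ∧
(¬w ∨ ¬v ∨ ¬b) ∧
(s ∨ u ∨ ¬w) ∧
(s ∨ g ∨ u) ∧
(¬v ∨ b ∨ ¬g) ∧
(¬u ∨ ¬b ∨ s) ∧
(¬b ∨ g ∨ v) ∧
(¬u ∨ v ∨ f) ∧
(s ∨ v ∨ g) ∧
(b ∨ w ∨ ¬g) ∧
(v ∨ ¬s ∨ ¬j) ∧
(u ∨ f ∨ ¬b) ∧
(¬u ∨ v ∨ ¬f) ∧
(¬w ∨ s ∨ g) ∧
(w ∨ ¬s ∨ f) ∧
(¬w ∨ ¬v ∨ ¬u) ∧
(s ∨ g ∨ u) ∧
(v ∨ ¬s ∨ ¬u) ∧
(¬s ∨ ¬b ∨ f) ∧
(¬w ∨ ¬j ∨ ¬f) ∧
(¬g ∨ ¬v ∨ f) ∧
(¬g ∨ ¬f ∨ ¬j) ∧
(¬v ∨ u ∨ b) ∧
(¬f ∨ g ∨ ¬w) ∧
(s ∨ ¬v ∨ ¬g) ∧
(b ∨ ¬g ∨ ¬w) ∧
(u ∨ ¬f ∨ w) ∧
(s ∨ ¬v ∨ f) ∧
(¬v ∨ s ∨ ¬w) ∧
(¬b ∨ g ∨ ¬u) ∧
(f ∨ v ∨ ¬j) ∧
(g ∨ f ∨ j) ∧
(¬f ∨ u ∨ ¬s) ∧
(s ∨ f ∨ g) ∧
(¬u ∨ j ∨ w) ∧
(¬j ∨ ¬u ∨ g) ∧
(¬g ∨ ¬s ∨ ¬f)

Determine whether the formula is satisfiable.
No

No, the formula is not satisfiable.

No assignment of truth values to the variables can make all 40 clauses true simultaneously.

The formula is UNSAT (unsatisfiable).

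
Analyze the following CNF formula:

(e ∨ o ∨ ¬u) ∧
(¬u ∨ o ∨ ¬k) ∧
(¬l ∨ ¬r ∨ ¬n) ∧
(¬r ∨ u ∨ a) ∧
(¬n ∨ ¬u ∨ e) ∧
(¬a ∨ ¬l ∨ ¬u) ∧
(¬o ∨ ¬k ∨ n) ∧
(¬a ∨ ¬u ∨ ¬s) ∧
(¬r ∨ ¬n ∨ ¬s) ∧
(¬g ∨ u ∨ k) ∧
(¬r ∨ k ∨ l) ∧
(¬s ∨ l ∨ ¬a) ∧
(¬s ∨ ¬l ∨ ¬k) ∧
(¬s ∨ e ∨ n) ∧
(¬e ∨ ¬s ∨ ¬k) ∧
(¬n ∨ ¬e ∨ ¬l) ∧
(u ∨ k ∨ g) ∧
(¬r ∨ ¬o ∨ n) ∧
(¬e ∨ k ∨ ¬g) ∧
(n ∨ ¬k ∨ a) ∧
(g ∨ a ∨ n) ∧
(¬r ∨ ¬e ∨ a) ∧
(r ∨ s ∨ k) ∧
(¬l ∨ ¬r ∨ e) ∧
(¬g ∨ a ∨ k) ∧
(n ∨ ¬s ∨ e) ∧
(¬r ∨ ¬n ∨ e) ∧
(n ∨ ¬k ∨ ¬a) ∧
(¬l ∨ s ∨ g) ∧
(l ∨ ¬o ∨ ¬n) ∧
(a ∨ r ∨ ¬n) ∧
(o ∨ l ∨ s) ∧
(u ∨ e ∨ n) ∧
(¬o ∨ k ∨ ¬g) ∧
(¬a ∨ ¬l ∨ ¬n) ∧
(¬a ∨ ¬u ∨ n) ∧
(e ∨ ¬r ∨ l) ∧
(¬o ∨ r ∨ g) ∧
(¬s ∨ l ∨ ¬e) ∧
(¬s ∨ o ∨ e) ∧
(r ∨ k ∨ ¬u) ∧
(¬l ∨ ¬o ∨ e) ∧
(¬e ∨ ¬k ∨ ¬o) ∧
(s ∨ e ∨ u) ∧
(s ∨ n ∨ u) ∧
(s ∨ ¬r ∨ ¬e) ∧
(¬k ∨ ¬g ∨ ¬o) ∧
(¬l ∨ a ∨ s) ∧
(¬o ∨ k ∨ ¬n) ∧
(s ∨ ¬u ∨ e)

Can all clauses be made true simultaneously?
No

No, the formula is not satisfiable.

No assignment of truth values to the variables can make all 50 clauses true simultaneously.

The formula is UNSAT (unsatisfiable).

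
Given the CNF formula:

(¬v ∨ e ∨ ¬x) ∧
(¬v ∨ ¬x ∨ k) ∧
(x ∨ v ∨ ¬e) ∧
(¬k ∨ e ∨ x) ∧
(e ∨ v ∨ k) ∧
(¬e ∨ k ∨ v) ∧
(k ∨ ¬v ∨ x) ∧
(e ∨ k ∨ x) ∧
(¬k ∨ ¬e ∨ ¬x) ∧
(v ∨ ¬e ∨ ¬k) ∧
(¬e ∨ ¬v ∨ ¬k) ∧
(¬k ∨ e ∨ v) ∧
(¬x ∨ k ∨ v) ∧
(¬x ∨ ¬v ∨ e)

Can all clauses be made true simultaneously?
No

No, the formula is not satisfiable.

No assignment of truth values to the variables can make all 14 clauses true simultaneously.

The formula is UNSAT (unsatisfiable).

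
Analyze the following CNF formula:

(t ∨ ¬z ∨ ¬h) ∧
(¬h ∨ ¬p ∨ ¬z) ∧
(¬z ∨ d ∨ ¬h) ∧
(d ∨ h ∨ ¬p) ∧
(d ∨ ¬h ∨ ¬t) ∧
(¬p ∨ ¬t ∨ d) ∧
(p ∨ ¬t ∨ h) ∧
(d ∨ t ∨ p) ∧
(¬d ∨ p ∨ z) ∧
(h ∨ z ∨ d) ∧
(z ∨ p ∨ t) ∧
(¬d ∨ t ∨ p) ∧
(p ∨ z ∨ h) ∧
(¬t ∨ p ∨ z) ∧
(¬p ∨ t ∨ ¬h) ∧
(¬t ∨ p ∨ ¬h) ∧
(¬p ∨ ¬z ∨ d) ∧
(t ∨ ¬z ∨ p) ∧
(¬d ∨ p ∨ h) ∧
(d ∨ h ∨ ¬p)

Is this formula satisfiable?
Yes

Yes, the formula is satisfiable.

One satisfying assignment is: h=False, d=True, t=False, z=False, p=True

Verification: With this assignment, all 20 clauses evaluate to true.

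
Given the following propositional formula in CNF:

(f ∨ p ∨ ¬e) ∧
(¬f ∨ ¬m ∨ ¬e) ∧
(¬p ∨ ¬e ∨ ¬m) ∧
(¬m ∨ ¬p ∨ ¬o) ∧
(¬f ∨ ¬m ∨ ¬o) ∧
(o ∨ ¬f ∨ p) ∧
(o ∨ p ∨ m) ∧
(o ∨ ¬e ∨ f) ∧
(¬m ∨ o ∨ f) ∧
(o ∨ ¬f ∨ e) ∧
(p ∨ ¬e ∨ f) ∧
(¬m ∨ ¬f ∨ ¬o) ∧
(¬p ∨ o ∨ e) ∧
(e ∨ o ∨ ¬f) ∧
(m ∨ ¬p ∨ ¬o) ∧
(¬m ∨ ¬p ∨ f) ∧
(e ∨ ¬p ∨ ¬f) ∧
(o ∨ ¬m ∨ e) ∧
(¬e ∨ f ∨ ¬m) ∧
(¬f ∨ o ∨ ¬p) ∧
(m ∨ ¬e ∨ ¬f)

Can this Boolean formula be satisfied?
Yes

Yes, the formula is satisfiable.

One satisfying assignment is: o=True, f=False, m=False, p=False, e=False

Verification: With this assignment, all 21 clauses evaluate to true.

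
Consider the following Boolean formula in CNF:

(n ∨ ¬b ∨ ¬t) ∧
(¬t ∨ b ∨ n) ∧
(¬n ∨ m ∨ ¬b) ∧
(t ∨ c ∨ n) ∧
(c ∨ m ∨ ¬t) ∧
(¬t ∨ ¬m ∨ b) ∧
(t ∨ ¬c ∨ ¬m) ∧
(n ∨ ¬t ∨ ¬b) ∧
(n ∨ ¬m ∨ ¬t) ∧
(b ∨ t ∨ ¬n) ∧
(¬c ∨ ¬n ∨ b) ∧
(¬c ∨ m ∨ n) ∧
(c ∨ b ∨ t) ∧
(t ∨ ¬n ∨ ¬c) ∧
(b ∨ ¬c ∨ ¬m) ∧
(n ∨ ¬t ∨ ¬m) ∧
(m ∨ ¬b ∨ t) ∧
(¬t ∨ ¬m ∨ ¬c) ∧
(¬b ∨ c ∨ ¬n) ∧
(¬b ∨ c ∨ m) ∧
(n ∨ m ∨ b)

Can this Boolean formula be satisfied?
No

No, the formula is not satisfiable.

No assignment of truth values to the variables can make all 21 clauses true simultaneously.

The formula is UNSAT (unsatisfiable).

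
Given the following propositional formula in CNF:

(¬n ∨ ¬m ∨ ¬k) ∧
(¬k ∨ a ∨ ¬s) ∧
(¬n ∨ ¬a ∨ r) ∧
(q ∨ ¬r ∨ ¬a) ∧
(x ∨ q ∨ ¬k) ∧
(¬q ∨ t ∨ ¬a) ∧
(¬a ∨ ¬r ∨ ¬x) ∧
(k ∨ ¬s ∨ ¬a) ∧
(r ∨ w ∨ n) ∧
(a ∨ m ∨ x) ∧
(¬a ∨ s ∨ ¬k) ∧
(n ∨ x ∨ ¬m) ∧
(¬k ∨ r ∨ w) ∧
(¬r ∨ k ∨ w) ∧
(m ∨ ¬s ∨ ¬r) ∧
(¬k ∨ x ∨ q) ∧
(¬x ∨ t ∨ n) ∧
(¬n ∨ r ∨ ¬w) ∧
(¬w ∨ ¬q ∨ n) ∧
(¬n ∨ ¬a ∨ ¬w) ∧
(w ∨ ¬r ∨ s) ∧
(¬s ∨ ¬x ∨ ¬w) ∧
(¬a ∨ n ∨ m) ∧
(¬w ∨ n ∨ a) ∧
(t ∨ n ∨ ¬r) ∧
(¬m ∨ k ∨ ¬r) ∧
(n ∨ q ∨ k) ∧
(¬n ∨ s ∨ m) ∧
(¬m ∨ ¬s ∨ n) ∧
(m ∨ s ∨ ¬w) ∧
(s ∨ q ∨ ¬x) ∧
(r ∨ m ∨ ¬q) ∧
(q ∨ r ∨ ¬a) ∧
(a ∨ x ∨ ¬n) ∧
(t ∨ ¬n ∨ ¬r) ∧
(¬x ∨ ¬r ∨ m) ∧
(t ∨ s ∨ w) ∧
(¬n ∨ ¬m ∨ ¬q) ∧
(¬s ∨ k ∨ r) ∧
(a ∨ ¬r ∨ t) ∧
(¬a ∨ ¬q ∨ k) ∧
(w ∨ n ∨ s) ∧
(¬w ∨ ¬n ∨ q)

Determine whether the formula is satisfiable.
No

No, the formula is not satisfiable.

No assignment of truth values to the variables can make all 43 clauses true simultaneously.

The formula is UNSAT (unsatisfiable).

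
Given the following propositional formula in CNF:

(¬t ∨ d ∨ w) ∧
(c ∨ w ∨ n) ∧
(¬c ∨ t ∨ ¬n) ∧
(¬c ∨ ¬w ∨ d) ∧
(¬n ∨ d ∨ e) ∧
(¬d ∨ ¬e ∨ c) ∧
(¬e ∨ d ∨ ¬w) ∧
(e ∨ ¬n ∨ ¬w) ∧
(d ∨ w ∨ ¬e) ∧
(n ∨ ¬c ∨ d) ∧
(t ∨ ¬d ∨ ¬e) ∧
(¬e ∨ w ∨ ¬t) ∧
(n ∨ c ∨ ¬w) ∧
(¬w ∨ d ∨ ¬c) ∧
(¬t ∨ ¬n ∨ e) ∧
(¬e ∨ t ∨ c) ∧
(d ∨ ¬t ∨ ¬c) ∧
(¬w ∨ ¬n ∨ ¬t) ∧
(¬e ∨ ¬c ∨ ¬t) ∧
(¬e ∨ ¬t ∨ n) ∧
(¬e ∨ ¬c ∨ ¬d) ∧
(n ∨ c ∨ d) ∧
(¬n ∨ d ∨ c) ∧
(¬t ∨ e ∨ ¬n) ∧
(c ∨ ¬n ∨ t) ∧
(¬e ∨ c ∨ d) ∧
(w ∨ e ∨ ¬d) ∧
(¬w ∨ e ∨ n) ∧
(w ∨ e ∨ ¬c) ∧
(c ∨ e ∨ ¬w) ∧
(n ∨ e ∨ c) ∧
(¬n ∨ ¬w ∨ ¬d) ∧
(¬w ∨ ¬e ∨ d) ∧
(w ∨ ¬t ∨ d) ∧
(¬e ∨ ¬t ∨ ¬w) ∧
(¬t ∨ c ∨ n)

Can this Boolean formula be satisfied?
No

No, the formula is not satisfiable.

No assignment of truth values to the variables can make all 36 clauses true simultaneously.

The formula is UNSAT (unsatisfiable).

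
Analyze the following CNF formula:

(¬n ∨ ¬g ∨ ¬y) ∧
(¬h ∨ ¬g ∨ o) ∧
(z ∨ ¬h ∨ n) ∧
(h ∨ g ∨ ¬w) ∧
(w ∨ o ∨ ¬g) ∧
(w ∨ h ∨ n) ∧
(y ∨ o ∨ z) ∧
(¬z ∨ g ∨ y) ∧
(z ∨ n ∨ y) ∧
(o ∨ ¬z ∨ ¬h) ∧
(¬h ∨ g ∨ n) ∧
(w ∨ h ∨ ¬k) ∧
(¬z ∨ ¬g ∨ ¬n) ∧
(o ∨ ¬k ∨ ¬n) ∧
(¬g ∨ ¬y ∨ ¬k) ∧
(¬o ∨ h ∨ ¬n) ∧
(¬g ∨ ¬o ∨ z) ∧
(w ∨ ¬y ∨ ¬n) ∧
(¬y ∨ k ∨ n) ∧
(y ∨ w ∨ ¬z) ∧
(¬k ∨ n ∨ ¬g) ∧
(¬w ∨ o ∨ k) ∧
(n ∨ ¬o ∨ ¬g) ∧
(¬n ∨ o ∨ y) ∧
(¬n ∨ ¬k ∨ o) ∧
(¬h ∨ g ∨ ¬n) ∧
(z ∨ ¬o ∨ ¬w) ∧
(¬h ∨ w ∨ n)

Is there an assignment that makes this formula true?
No

No, the formula is not satisfiable.

No assignment of truth values to the variables can make all 28 clauses true simultaneously.

The formula is UNSAT (unsatisfiable).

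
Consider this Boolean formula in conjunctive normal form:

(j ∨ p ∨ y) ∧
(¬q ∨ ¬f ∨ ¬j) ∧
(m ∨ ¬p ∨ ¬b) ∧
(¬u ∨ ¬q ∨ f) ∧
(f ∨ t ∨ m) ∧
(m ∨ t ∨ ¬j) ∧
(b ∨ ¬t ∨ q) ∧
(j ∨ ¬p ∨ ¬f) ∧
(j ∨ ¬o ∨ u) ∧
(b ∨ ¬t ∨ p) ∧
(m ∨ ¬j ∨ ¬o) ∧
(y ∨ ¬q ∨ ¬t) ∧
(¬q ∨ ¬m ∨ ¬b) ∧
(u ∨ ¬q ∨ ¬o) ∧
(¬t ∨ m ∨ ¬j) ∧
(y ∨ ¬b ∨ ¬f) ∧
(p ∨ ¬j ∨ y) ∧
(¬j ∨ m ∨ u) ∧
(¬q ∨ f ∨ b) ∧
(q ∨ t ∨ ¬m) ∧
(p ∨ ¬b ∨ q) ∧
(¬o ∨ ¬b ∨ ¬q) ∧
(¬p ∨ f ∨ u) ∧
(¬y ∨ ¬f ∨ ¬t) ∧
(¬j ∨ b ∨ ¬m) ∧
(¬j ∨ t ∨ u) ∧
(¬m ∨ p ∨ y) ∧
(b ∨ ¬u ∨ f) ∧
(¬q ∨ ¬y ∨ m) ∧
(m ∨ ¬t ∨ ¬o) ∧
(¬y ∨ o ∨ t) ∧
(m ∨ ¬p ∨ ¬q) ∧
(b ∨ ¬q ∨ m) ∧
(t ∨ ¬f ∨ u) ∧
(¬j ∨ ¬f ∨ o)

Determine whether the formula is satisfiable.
Yes

Yes, the formula is satisfiable.

One satisfying assignment is: t=True, m=True, f=False, o=False, p=True, u=True, q=False, j=False, b=True, y=True

Verification: With this assignment, all 35 clauses evaluate to true.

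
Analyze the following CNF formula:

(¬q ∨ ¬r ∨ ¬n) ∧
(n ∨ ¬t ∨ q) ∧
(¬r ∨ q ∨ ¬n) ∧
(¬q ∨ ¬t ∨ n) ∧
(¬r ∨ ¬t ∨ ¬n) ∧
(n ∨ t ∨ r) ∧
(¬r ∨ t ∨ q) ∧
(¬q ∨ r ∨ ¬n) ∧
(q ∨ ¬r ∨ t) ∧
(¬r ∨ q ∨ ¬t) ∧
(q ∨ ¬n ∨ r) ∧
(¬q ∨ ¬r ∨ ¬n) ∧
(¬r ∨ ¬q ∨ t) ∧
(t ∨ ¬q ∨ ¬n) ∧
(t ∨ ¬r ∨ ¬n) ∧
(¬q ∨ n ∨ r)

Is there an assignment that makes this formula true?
No

No, the formula is not satisfiable.

No assignment of truth values to the variables can make all 16 clauses true simultaneously.

The formula is UNSAT (unsatisfiable).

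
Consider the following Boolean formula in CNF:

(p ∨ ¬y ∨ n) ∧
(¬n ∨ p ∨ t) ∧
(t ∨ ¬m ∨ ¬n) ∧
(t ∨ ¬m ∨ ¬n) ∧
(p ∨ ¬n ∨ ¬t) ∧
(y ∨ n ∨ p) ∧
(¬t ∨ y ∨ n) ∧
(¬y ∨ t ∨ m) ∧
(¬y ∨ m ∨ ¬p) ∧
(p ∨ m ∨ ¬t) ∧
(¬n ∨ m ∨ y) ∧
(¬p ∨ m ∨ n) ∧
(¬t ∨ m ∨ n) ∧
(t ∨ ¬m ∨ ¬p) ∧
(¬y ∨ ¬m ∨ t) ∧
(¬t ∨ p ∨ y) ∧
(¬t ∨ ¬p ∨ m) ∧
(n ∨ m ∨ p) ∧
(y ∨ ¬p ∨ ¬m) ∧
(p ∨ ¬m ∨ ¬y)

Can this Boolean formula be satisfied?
Yes

Yes, the formula is satisfiable.

One satisfying assignment is: m=True, n=True, y=True, t=True, p=True

Verification: With this assignment, all 20 clauses evaluate to true.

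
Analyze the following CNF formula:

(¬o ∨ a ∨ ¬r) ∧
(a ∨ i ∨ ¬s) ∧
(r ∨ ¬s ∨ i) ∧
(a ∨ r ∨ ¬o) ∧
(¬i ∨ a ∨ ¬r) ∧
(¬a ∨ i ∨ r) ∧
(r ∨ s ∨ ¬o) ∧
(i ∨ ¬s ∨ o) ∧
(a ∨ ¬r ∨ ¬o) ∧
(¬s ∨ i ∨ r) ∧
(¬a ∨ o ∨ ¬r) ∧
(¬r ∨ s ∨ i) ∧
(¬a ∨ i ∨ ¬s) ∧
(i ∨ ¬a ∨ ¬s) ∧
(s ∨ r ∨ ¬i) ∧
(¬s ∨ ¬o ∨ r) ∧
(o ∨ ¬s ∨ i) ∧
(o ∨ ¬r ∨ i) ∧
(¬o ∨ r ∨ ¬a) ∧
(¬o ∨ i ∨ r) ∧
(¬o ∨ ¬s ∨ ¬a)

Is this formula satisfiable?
Yes

Yes, the formula is satisfiable.

One satisfying assignment is: s=False, i=False, a=False, r=False, o=False

Verification: With this assignment, all 21 clauses evaluate to true.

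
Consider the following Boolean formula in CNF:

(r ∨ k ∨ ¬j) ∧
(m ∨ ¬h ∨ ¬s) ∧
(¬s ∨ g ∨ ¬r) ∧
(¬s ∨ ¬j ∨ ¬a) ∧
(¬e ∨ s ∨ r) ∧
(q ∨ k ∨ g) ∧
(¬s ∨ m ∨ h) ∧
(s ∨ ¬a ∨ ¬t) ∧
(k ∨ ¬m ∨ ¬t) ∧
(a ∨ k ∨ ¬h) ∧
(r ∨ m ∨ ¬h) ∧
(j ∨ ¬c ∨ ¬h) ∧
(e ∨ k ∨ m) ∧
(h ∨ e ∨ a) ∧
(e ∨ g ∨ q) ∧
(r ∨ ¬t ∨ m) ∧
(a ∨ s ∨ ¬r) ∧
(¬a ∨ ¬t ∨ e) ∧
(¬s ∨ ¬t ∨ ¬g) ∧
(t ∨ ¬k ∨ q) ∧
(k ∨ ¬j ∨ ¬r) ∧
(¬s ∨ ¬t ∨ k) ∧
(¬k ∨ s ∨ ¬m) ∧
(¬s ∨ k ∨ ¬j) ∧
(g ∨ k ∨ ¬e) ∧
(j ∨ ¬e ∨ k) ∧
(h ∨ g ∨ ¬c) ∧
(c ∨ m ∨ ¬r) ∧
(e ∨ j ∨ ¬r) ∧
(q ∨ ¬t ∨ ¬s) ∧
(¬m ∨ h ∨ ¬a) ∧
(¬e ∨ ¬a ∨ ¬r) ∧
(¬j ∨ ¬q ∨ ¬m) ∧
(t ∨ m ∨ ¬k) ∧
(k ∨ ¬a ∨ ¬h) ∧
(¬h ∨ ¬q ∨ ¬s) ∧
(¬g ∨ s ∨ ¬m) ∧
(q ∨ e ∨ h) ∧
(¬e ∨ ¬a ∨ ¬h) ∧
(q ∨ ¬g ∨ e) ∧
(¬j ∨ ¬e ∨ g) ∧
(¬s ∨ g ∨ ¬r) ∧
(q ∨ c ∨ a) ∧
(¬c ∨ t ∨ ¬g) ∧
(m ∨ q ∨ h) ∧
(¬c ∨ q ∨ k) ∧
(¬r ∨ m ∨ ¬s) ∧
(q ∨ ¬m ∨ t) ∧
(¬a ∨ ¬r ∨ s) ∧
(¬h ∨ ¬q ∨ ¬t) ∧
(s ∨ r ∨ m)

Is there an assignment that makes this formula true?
Yes

Yes, the formula is satisfiable.

One satisfying assignment is: t=False, k=True, g=True, h=False, j=False, a=False, s=True, e=True, c=False, r=False, m=True, q=True

Verification: With this assignment, all 51 clauses evaluate to true.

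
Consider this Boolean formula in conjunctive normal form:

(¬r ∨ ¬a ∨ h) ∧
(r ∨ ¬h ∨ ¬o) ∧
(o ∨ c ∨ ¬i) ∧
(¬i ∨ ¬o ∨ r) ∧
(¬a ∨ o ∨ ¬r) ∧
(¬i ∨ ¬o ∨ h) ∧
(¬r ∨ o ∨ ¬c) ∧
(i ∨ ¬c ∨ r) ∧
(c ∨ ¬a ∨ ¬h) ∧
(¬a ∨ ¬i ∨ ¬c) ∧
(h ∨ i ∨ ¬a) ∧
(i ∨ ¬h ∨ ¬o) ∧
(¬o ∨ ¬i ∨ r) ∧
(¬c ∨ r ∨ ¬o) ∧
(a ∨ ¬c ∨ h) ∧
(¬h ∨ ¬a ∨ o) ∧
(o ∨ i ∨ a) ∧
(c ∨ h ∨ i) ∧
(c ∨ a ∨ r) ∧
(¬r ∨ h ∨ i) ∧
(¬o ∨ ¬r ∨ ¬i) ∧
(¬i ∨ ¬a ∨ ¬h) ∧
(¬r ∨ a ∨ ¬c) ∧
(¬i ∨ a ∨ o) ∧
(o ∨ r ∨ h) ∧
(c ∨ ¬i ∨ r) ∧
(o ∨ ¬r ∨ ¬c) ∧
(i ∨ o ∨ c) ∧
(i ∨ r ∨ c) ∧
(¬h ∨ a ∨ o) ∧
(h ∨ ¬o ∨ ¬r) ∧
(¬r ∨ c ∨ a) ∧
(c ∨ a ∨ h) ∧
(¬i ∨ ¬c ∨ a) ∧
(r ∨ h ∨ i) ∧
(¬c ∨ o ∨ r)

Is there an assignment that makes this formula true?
No

No, the formula is not satisfiable.

No assignment of truth values to the variables can make all 36 clauses true simultaneously.

The formula is UNSAT (unsatisfiable).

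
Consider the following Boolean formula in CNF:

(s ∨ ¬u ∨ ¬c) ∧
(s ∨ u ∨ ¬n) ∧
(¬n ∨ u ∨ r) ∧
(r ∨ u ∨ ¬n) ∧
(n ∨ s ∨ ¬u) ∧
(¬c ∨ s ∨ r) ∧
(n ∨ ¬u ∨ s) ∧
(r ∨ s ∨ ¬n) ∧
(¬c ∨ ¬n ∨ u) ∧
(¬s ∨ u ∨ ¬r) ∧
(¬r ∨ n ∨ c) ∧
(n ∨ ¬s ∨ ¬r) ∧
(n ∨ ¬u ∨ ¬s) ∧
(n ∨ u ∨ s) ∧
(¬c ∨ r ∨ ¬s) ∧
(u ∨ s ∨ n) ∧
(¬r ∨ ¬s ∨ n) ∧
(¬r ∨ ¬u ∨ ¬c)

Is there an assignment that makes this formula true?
Yes

Yes, the formula is satisfiable.

One satisfying assignment is: u=False, s=True, n=False, c=False, r=False

Verification: With this assignment, all 18 clauses evaluate to true.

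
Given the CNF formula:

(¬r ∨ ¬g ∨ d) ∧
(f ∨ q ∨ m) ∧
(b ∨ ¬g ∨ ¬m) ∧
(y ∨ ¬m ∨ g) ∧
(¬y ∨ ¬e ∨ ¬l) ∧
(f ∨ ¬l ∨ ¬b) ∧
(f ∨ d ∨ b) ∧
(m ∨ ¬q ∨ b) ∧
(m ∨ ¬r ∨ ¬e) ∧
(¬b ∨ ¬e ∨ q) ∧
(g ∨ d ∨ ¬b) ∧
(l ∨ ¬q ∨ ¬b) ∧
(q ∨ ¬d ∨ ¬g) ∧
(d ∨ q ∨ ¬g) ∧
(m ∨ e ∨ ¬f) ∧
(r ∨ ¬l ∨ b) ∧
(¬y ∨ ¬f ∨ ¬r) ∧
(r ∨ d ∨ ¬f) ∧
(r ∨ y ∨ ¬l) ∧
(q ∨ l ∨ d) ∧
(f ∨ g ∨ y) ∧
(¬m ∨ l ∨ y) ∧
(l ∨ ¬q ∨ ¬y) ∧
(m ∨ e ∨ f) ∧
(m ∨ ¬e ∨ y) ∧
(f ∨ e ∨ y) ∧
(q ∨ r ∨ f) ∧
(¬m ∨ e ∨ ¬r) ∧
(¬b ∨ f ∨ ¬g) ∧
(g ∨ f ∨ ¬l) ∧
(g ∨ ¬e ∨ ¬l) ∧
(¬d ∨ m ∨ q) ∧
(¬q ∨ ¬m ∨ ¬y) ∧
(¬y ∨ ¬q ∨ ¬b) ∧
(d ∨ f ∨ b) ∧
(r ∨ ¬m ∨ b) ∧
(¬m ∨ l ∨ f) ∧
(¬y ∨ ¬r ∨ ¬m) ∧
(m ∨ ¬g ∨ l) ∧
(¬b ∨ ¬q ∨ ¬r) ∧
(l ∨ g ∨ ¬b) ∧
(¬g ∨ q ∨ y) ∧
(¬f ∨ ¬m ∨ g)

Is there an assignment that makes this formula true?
No

No, the formula is not satisfiable.

No assignment of truth values to the variables can make all 43 clauses true simultaneously.

The formula is UNSAT (unsatisfiable).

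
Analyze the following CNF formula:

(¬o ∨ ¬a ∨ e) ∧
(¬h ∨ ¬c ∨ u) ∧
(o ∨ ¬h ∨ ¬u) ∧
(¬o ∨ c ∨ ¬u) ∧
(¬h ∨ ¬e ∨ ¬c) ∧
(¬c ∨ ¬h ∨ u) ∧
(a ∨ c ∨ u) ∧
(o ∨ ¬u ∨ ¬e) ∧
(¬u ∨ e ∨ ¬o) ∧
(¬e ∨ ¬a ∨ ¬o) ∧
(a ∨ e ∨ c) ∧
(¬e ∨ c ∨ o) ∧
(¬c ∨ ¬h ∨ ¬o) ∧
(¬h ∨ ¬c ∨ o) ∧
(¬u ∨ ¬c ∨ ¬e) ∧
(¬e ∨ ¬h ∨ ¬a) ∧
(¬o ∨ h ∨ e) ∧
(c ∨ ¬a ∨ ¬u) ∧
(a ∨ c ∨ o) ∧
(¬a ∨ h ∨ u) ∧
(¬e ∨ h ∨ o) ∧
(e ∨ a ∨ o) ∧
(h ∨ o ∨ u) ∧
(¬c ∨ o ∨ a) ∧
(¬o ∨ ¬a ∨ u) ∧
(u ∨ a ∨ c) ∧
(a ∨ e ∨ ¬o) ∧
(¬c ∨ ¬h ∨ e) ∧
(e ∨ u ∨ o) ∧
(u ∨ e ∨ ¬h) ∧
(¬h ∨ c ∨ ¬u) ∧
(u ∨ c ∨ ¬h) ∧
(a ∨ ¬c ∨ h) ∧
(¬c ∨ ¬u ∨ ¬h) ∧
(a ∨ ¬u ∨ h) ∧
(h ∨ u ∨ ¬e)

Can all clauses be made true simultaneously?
Yes

Yes, the formula is satisfiable.

One satisfying assignment is: c=True, u=True, e=False, a=True, h=False, o=False

Verification: With this assignment, all 36 clauses evaluate to true.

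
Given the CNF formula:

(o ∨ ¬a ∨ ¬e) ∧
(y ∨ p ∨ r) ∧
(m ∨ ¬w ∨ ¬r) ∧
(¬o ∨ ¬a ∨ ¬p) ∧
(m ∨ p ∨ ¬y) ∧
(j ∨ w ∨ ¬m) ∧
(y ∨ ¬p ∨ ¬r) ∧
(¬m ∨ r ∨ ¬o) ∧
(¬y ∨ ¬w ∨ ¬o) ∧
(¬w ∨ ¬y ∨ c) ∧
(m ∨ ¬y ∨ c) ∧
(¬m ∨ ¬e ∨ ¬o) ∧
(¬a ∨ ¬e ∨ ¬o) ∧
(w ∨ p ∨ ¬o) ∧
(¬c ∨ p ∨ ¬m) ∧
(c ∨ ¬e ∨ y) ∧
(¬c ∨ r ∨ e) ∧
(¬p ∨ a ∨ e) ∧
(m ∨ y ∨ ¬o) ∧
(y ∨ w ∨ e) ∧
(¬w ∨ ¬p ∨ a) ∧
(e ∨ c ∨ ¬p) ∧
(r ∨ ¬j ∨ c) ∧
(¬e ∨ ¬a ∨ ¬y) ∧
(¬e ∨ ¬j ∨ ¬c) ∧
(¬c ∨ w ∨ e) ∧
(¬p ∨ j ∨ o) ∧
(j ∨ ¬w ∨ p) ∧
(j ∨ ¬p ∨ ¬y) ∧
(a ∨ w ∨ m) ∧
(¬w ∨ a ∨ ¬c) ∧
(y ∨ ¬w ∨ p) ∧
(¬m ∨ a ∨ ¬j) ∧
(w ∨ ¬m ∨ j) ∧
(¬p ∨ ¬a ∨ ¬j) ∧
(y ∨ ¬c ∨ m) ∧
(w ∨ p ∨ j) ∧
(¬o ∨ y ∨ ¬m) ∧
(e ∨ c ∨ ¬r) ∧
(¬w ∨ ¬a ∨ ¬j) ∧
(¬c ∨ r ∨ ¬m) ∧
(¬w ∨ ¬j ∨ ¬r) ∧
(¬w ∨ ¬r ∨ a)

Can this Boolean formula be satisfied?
No

No, the formula is not satisfiable.

No assignment of truth values to the variables can make all 43 clauses true simultaneously.

The formula is UNSAT (unsatisfiable).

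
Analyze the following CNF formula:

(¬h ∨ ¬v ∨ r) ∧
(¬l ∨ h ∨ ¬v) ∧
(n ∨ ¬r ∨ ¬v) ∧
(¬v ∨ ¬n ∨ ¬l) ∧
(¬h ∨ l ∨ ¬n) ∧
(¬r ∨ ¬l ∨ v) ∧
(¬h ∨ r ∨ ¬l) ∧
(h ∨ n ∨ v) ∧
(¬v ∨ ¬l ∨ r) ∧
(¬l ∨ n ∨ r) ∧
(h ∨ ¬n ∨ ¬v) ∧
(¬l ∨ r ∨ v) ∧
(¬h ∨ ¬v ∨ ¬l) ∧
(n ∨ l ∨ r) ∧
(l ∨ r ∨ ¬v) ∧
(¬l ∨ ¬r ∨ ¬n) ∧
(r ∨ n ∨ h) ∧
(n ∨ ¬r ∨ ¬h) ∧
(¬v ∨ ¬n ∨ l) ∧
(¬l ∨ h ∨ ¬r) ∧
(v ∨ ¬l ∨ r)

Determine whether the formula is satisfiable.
Yes

Yes, the formula is satisfiable.

One satisfying assignment is: l=False, v=False, n=True, h=False, r=False

Verification: With this assignment, all 21 clauses evaluate to true.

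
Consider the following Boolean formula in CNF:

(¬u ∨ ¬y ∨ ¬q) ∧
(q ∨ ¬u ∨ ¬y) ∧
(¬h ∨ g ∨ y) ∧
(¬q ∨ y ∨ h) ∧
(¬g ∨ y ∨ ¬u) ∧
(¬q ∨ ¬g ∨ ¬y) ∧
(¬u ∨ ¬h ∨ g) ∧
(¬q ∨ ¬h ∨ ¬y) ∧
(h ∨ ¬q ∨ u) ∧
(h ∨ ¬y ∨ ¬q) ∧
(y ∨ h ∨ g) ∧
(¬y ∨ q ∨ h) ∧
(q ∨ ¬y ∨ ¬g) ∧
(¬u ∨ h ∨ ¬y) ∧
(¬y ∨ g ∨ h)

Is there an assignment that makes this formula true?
Yes

Yes, the formula is satisfiable.

One satisfying assignment is: h=False, u=False, y=False, g=True, q=False

Verification: With this assignment, all 15 clauses evaluate to true.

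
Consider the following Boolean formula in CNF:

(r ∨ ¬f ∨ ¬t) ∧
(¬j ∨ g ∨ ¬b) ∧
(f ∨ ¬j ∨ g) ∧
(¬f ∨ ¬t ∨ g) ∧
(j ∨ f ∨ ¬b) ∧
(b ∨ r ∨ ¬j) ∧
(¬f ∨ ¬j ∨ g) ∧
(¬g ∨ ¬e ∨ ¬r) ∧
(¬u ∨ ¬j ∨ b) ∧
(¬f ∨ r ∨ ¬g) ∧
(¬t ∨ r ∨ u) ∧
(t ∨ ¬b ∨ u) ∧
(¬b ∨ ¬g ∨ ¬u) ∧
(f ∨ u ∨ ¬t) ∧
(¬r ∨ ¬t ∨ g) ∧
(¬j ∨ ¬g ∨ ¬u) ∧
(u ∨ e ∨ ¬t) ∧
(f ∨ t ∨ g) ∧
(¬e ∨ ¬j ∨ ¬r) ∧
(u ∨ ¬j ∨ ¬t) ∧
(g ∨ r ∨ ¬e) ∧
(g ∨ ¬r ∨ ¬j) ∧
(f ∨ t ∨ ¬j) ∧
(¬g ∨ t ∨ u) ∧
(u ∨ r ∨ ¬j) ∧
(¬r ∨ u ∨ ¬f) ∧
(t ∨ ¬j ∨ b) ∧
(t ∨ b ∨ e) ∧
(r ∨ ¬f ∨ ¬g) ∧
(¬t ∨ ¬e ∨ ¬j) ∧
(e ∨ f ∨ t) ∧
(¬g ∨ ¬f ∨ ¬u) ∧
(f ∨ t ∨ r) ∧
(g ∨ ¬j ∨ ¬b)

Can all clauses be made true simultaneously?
Yes

Yes, the formula is satisfiable.

One satisfying assignment is: u=True, f=False, g=False, b=False, j=False, t=True, e=False, r=False

Verification: With this assignment, all 34 clauses evaluate to true.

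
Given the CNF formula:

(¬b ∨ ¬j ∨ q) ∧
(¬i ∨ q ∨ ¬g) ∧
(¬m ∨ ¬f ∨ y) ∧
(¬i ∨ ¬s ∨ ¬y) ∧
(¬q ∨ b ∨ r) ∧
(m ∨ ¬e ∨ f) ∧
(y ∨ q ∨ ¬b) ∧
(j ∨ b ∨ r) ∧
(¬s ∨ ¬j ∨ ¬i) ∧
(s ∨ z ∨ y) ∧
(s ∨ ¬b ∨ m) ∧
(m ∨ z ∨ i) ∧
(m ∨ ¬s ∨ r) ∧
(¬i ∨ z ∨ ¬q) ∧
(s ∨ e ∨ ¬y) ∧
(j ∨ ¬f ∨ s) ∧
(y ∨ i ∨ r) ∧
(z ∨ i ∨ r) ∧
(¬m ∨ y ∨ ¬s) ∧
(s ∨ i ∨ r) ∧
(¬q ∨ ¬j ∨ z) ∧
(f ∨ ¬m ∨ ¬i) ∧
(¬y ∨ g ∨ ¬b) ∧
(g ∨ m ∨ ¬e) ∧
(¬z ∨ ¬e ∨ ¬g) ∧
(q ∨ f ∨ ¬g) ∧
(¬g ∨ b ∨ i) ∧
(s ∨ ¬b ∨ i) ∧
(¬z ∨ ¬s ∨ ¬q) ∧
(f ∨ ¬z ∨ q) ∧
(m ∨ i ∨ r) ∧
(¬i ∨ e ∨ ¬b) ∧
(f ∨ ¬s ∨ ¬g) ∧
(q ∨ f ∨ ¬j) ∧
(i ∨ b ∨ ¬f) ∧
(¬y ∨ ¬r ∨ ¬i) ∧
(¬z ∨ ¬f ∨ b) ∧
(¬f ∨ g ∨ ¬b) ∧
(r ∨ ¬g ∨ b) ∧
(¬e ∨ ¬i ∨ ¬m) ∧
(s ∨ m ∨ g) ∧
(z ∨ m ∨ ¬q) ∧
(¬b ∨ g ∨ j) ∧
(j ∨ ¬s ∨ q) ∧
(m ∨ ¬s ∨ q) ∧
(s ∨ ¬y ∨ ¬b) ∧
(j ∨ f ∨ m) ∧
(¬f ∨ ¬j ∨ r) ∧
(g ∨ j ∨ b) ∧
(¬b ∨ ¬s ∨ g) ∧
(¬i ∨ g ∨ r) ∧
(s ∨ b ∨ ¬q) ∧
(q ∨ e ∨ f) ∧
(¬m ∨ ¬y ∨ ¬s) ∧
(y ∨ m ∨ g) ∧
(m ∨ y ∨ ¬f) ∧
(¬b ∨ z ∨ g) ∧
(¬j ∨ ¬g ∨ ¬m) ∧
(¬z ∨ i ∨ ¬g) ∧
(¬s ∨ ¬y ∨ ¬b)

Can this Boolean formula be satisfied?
No

No, the formula is not satisfiable.

No assignment of truth values to the variables can make all 60 clauses true simultaneously.

The formula is UNSAT (unsatisfiable).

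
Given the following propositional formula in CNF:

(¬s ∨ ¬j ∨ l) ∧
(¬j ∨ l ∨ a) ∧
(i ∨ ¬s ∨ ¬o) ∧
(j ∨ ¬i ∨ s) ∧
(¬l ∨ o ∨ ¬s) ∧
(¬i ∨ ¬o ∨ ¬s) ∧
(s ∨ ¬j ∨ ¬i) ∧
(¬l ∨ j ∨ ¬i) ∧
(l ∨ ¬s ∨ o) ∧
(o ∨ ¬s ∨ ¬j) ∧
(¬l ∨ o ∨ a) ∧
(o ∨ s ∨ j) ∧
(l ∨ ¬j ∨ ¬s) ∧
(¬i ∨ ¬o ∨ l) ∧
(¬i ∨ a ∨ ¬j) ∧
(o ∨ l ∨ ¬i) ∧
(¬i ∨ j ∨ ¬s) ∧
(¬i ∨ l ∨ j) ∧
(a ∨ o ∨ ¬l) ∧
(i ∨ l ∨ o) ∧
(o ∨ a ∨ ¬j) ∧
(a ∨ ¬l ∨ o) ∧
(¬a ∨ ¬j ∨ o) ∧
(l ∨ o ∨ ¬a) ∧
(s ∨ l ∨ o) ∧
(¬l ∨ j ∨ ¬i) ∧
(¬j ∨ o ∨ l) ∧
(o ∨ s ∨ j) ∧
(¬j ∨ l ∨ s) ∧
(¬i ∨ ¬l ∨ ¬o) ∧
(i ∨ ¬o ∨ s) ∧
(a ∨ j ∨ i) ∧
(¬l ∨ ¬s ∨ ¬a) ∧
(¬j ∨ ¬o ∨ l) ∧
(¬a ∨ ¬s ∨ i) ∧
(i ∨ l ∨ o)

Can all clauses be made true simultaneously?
No

No, the formula is not satisfiable.

No assignment of truth values to the variables can make all 36 clauses true simultaneously.

The formula is UNSAT (unsatisfiable).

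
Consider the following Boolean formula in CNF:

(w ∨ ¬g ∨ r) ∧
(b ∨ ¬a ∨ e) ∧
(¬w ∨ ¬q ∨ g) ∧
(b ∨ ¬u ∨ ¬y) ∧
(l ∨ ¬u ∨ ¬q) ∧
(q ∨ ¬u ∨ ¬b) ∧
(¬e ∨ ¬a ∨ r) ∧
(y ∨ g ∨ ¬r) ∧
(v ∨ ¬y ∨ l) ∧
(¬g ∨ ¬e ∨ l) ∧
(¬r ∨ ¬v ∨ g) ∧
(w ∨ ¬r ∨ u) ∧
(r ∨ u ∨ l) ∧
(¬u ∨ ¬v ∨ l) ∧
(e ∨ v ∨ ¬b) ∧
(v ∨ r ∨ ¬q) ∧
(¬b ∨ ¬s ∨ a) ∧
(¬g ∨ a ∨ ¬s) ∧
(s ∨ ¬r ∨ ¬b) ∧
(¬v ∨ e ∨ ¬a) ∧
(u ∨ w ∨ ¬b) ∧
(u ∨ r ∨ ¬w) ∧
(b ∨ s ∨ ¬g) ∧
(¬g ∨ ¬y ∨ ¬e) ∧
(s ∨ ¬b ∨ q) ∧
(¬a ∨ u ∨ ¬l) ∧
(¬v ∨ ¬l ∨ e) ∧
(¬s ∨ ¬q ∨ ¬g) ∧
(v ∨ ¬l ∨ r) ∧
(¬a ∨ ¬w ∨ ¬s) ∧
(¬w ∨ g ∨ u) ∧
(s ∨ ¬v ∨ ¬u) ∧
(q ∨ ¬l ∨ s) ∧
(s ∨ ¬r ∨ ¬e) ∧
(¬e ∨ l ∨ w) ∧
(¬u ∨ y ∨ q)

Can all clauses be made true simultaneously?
Yes

Yes, the formula is satisfiable.

One satisfying assignment is: y=False, a=False, u=True, g=False, w=False, l=True, e=True, s=True, q=True, r=False, b=False, v=True

Verification: With this assignment, all 36 clauses evaluate to true.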